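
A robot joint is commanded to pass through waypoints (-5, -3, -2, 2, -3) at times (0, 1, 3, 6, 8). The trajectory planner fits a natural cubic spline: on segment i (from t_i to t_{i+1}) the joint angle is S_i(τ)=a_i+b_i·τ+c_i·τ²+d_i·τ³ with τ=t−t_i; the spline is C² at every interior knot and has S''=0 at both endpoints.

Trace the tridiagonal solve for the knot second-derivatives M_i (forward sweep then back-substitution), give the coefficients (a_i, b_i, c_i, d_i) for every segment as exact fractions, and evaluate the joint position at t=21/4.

Δ: Δ0=2, Δ1=1/2, Δ2=4/3, Δ3=-5/2
row 1: diag=6, rhs=-9; c'=1/3, d'=-3/2
row 2: denom=10−2·1/3=28/3; d'=(5−2·-3/2)/(28/3)=6/7
row 3: denom=10−3·9/28=253/28; d'=(-23−3·6/7)/(253/28)=-716/253
back: M3=-716/253
back: M2=6/7−9/28·-716/253=447/253
back: M1=-3/2−1/3·447/253=-1057/506
M: M0=0, M1=-1057/506, M2=447/253, M3=-716/253, M4=0
seg 0: a=-5, c=M0/2=0, d=(M1−M0)/(6·1)=-1057/3036, b=Δ0−h0·(2M0+M1)/6=7129/3036
seg 1: a=-3, c=M1/2=-1057/1012, d=(M2−M1)/(6·2)=1951/6072, b=Δ1−h1·(2M1+M2)/6=1979/1518
seg 2: a=-2, c=M2/2=447/506, d=(M3−M2)/(6·3)=-1163/4554, b=Δ2−h2·(2M2+M3)/6=745/759
seg 3: a=2, c=M3/2=-358/253, d=(M4−M3)/(6·2)=179/759, b=Δ3−h3·(2M3+M4)/6=-931/1518
t_q=21/4 → seg 2, τ=9/4; S=-2+745/759·τ+447/506·τ²+-1163/4554·τ³=57377/32384

  seg 0: a=-5 b=7129/3036 c=0 d=-1057/3036
  seg 1: a=-3 b=1979/1518 c=-1057/1012 d=1951/6072
  seg 2: a=-2 b=745/759 c=447/506 d=-1163/4554
  seg 3: a=2 b=-931/1518 c=-358/253 d=179/759
S(21/4) = 57377/32384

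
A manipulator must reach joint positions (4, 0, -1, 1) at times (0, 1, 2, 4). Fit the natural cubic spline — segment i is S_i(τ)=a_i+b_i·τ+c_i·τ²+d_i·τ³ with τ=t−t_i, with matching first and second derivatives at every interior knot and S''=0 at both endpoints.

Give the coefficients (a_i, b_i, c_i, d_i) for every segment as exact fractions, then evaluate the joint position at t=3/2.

Δ: Δ0=-4, Δ1=-1, Δ2=1
row 1: diag=4, rhs=18; c'=1/4, d'=9/2
row 2: denom=6−1·1/4=23/4; d'=(12−1·9/2)/(23/4)=30/23
back: M2=30/23
back: M1=9/2−1/4·30/23=96/23
M: M0=0, M1=96/23, M2=30/23, M3=0
seg 0: a=4, c=M0/2=0, d=(M1−M0)/(6·1)=16/23, b=Δ0−h0·(2M0+M1)/6=-108/23
seg 1: a=0, c=M1/2=48/23, d=(M2−M1)/(6·1)=-11/23, b=Δ1−h1·(2M1+M2)/6=-60/23
seg 2: a=-1, c=M2/2=15/23, d=(M3−M2)/(6·2)=-5/46, b=Δ2−h2·(2M2+M3)/6=3/23
t_q=3/2 → seg 1, τ=1/2; S=0+-60/23·τ+48/23·τ²+-11/23·τ³=-155/184

  seg 0: a=4 b=-108/23 c=0 d=16/23
  seg 1: a=0 b=-60/23 c=48/23 d=-11/23
  seg 2: a=-1 b=3/23 c=15/23 d=-5/46
S(3/2) = -155/184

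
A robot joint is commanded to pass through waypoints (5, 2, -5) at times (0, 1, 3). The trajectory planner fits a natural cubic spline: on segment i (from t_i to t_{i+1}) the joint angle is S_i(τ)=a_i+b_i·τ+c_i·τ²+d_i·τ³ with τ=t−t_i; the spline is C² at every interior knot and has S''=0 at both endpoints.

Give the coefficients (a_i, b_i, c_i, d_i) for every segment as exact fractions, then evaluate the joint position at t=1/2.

Δ: Δ0=-3, Δ1=-7/2
row 1: diag=6, rhs=-3; c'=1/3, d'=-1/2
back: M1=-1/2
M: M0=0, M1=-1/2, M2=0
seg 0: a=5, c=M0/2=0, d=(M1−M0)/(6·1)=-1/12, b=Δ0−h0·(2M0+M1)/6=-35/12
seg 1: a=2, c=M1/2=-1/4, d=(M2−M1)/(6·2)=1/24, b=Δ1−h1·(2M1+M2)/6=-19/6
t_q=1/2 → seg 0, τ=1/2; S=5+-35/12·τ+0·τ²+-1/12·τ³=113/32

  seg 0: a=5 b=-35/12 c=0 d=-1/12
  seg 1: a=2 b=-19/6 c=-1/4 d=1/24
S(1/2) = 113/32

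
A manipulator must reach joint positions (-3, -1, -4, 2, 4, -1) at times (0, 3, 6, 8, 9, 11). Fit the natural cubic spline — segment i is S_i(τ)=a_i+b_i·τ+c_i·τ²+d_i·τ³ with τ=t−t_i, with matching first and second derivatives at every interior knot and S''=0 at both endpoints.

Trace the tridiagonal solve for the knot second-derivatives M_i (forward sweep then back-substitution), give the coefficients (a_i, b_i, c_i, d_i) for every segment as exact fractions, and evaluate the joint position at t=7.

  seg 0: a=-3 b=5315/3597 c=0 d=-2917/32373
  seg 1: a=-1 b=-3436/3597 c=-2917/3597 d=8590/32373
  seg 2: a=-4 b=4832/3597 c=1891/1199 d=-5387/14388
  seg 3: a=2 b=1033/327 c=-1605/2398 d=-3523/7194
  seg 4: a=4 b=2527/7194 c=-2564/1199 d=1282/3597
S(7) = -6973/4796

Δ: Δ0=2/3, Δ1=-1, Δ2=3, Δ3=2, Δ4=-5/2
row 1: diag=12, rhs=-10; c'=1/4, d'=-5/6
row 2: denom=10−3·1/4=37/4; d'=(24−3·-5/6)/(37/4)=106/37
row 3: denom=6−2·8/37=206/37; d'=(-6−2·106/37)/(206/37)=-217/103
row 4: denom=6−1·37/206=1199/206; d'=(-27−1·-217/103)/(1199/206)=-5128/1199
back: M4=-5128/1199
back: M3=-217/103−37/206·-5128/1199=-1605/1199
back: M2=106/37−8/37·-1605/1199=3782/1199
back: M1=-5/6−1/4·3782/1199=-5834/3597
M: M0=0, M1=-5834/3597, M2=3782/1199, M3=-1605/1199, M4=-5128/1199, M5=0
seg 0: a=-3, c=M0/2=0, d=(M1−M0)/(6·3)=-2917/32373, b=Δ0−h0·(2M0+M1)/6=5315/3597
seg 1: a=-1, c=M1/2=-2917/3597, d=(M2−M1)/(6·3)=8590/32373, b=Δ1−h1·(2M1+M2)/6=-3436/3597
seg 2: a=-4, c=M2/2=1891/1199, d=(M3−M2)/(6·2)=-5387/14388, b=Δ2−h2·(2M2+M3)/6=4832/3597
seg 3: a=2, c=M3/2=-1605/2398, d=(M4−M3)/(6·1)=-3523/7194, b=Δ3−h3·(2M3+M4)/6=1033/327
seg 4: a=4, c=M4/2=-2564/1199, d=(M5−M4)/(6·2)=1282/3597, b=Δ4−h4·(2M4+M5)/6=2527/7194
t_q=7 → seg 2, τ=1; S=-4+4832/3597·τ+1891/1199·τ²+-5387/14388·τ³=-6973/4796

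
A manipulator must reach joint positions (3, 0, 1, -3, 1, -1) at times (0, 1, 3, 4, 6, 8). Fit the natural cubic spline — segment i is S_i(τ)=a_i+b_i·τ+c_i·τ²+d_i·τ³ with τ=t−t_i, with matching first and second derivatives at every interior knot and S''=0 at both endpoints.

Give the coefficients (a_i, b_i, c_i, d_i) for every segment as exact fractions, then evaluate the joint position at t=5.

  seg 0: a=3 b=-137/34 c=0 d=35/34
  seg 1: a=0 b=-16/17 c=105/34 d=-161/136
  seg 2: a=1 b=-95/34 c=-273/68 d=191/68
  seg 3: a=-3 b=-163/68 c=75/17 d=-301/272
  seg 4: a=1 b=67/34 c=-303/136 d=101/272
S(5) = -569/272

Δ: Δ0=-3, Δ1=1/2, Δ2=-4, Δ3=2, Δ4=-1
row 1: diag=6, rhs=21; c'=1/3, d'=7/2
row 2: denom=6−2·1/3=16/3; d'=(-27−2·7/2)/(16/3)=-51/8
row 3: denom=6−1·3/16=93/16; d'=(36−1·-51/8)/(93/16)=226/31
row 4: denom=8−2·32/93=680/93; d'=(-18−2·226/31)/(680/93)=-303/68
back: M4=-303/68
back: M3=226/31−32/93·-303/68=150/17
back: M2=-51/8−3/16·150/17=-273/34
back: M1=7/2−1/3·-273/34=105/17
M: M0=0, M1=105/17, M2=-273/34, M3=150/17, M4=-303/68, M5=0
seg 0: a=3, c=M0/2=0, d=(M1−M0)/(6·1)=35/34, b=Δ0−h0·(2M0+M1)/6=-137/34
seg 1: a=0, c=M1/2=105/34, d=(M2−M1)/(6·2)=-161/136, b=Δ1−h1·(2M1+M2)/6=-16/17
seg 2: a=1, c=M2/2=-273/68, d=(M3−M2)/(6·1)=191/68, b=Δ2−h2·(2M2+M3)/6=-95/34
seg 3: a=-3, c=M3/2=75/17, d=(M4−M3)/(6·2)=-301/272, b=Δ3−h3·(2M3+M4)/6=-163/68
seg 4: a=1, c=M4/2=-303/136, d=(M5−M4)/(6·2)=101/272, b=Δ4−h4·(2M4+M5)/6=67/34
t_q=5 → seg 3, τ=1; S=-3+-163/68·τ+75/17·τ²+-301/272·τ³=-569/272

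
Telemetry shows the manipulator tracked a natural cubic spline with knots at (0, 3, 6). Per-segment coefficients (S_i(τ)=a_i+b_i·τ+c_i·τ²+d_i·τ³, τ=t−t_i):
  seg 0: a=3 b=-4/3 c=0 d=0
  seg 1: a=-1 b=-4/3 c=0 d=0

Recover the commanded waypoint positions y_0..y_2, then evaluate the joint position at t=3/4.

y_0 = S_0(0) = a_0 = 3
y_1 = S_1(0) = a_1 = -1
y_2 = S_1(3) = -5
t_q=3/4 is in segment 0 (τ=3/4); S_0(τ)=2

y_0=3 y_1=-1 y_2=-5
S(3/4) = 2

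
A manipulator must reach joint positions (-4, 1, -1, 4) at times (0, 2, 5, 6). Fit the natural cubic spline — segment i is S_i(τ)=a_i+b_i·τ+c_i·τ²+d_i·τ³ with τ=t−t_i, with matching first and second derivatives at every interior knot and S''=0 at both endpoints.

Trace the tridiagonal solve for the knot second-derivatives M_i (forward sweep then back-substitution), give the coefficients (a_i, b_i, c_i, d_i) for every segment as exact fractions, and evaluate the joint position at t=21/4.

Δ: Δ0=5/2, Δ1=-2/3, Δ2=5
row 1: diag=10, rhs=-19; c'=3/10, d'=-19/10
row 2: denom=8−3·3/10=71/10; d'=(34−3·-19/10)/(71/10)=397/71
back: M2=397/71
back: M1=-19/10−3/10·397/71=-254/71
M: M0=0, M1=-254/71, M2=397/71, M3=0
seg 0: a=-4, c=M0/2=0, d=(M1−M0)/(6·2)=-127/426, b=Δ0−h0·(2M0+M1)/6=1573/426
seg 1: a=1, c=M1/2=-127/71, d=(M2−M1)/(6·3)=217/426, b=Δ1−h1·(2M1+M2)/6=49/426
seg 2: a=-1, c=M2/2=397/142, d=(M3−M2)/(6·1)=-397/426, b=Δ2−h2·(2M2+M3)/6=668/213
t_q=21/4 → seg 2, τ=1/4; S=-1+668/213·τ+397/142·τ²+-397/426·τ³=-507/9088

  seg 0: a=-4 b=1573/426 c=0 d=-127/426
  seg 1: a=1 b=49/426 c=-127/71 d=217/426
  seg 2: a=-1 b=668/213 c=397/142 d=-397/426
S(21/4) = -507/9088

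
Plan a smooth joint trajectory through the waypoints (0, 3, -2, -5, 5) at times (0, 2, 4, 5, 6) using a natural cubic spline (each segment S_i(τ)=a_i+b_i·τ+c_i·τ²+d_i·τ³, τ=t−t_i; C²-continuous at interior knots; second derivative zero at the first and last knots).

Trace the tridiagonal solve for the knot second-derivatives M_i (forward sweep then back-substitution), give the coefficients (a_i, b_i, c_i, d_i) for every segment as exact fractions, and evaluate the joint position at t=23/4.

Δ: Δ0=3/2, Δ1=-5/2, Δ2=-3, Δ3=10
row 1: diag=8, rhs=-24; c'=1/4, d'=-3
row 2: denom=6−2·1/4=11/2; d'=(-3−2·-3)/(11/2)=6/11
row 3: denom=4−1·2/11=42/11; d'=(78−1·6/11)/(42/11)=142/7
back: M3=142/7
back: M2=6/11−2/11·142/7=-22/7
back: M1=-3−1/4·-22/7=-31/14
M: M0=0, M1=-31/14, M2=-22/7, M3=142/7, M4=0
seg 0: a=0, c=M0/2=0, d=(M1−M0)/(6·2)=-31/168, b=Δ0−h0·(2M0+M1)/6=47/21
seg 1: a=3, c=M1/2=-31/28, d=(M2−M1)/(6·2)=-13/168, b=Δ1−h1·(2M1+M2)/6=1/42
seg 2: a=-2, c=M2/2=-11/7, d=(M3−M2)/(6·1)=82/21, b=Δ2−h2·(2M2+M3)/6=-16/3
seg 3: a=-5, c=M3/2=71/7, d=(M4−M3)/(6·1)=-71/21, b=Δ3−h3·(2M3+M4)/6=68/21
t_q=23/4 → seg 3, τ=3/4; S=-5+68/21·τ+71/7·τ²+-71/21·τ³=765/448

  seg 0: a=0 b=47/21 c=0 d=-31/168
  seg 1: a=3 b=1/42 c=-31/28 d=-13/168
  seg 2: a=-2 b=-16/3 c=-11/7 d=82/21
  seg 3: a=-5 b=68/21 c=71/7 d=-71/21
S(23/4) = 765/448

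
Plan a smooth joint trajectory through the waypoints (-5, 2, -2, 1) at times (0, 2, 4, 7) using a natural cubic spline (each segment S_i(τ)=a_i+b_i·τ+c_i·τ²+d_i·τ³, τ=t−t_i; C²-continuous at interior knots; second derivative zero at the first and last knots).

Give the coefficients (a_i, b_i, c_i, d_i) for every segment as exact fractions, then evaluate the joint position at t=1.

  seg 0: a=-5 b=97/19 c=0 d=-61/152
  seg 1: a=2 b=11/38 c=-183/76 d=12/19
  seg 2: a=-2 b=-67/38 c=105/76 d=-35/228
S(1) = -45/152

Δ: Δ0=7/2, Δ1=-2, Δ2=1
row 1: diag=8, rhs=-33; c'=1/4, d'=-33/8
row 2: denom=10−2·1/4=19/2; d'=(18−2·-33/8)/(19/2)=105/38
back: M2=105/38
back: M1=-33/8−1/4·105/38=-183/38
M: M0=0, M1=-183/38, M2=105/38, M3=0
seg 0: a=-5, c=M0/2=0, d=(M1−M0)/(6·2)=-61/152, b=Δ0−h0·(2M0+M1)/6=97/19
seg 1: a=2, c=M1/2=-183/76, d=(M2−M1)/(6·2)=12/19, b=Δ1−h1·(2M1+M2)/6=11/38
seg 2: a=-2, c=M2/2=105/76, d=(M3−M2)/(6·3)=-35/228, b=Δ2−h2·(2M2+M3)/6=-67/38
t_q=1 → seg 0, τ=1; S=-5+97/19·τ+0·τ²+-61/152·τ³=-45/152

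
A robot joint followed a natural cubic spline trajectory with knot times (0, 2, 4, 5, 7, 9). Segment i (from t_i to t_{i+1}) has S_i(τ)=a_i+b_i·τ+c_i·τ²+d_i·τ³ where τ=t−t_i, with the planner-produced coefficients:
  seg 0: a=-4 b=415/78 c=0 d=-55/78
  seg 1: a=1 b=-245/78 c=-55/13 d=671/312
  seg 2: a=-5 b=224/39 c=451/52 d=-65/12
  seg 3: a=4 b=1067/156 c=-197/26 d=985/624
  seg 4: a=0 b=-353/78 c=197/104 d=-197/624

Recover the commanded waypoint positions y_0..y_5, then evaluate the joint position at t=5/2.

y_0 = S_0(0) = a_0 = -4
y_1 = S_1(0) = a_1 = 1
y_2 = S_2(0) = a_2 = -5
y_3 = S_3(0) = a_3 = 4
y_4 = S_4(0) = a_4 = 0
y_5 = S_4(2) = -4
t_q=5/2 is in segment 1 (τ=1/2); S_1(τ)=-87/64

y_0=-4 y_1=1 y_2=-5 y_3=4 y_4=0 y_5=-4
S(5/2) = -87/64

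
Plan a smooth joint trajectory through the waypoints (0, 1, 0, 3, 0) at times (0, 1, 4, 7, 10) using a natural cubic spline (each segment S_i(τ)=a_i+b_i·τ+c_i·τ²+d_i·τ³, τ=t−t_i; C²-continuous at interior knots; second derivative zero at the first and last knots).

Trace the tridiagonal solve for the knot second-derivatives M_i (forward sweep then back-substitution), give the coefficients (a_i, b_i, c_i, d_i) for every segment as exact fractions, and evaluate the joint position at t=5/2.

  seg 0: a=0 b=203/162 c=0 d=-41/162
  seg 1: a=1 b=40/81 c=-41/54 d=235/1458
  seg 2: a=0 b=47/162 c=56/81 d=-221/1458
  seg 3: a=3 b=28/81 c=-109/162 d=109/1458
S(5/2) = 83/144

Δ: Δ0=1, Δ1=-1/3, Δ2=1, Δ3=-1
row 1: diag=8, rhs=-8; c'=3/8, d'=-1
row 2: denom=12−3·3/8=87/8; d'=(8−3·-1)/(87/8)=88/87
row 3: denom=12−3·8/29=324/29; d'=(-12−3·88/87)/(324/29)=-109/81
back: M3=-109/81
back: M2=88/87−8/29·-109/81=112/81
back: M1=-1−3/8·112/81=-41/27
M: M0=0, M1=-41/27, M2=112/81, M3=-109/81, M4=0
seg 0: a=0, c=M0/2=0, d=(M1−M0)/(6·1)=-41/162, b=Δ0−h0·(2M0+M1)/6=203/162
seg 1: a=1, c=M1/2=-41/54, d=(M2−M1)/(6·3)=235/1458, b=Δ1−h1·(2M1+M2)/6=40/81
seg 2: a=0, c=M2/2=56/81, d=(M3−M2)/(6·3)=-221/1458, b=Δ2−h2·(2M2+M3)/6=47/162
seg 3: a=3, c=M3/2=-109/162, d=(M4−M3)/(6·3)=109/1458, b=Δ3−h3·(2M3+M4)/6=28/81
t_q=5/2 → seg 1, τ=3/2; S=1+40/81·τ+-41/54·τ²+235/1458·τ³=83/144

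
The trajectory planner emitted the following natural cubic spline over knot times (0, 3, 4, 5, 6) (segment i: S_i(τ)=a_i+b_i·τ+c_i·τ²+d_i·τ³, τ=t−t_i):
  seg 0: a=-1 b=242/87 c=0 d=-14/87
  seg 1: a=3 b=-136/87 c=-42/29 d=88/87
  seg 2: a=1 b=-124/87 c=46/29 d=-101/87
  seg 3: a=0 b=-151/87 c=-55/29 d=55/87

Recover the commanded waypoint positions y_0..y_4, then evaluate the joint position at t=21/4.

y_0 = S_0(0) = a_0 = -1
y_1 = S_1(0) = a_1 = 3
y_2 = S_2(0) = a_2 = 1
y_3 = S_3(0) = a_3 = 0
y_4 = S_3(1) = -3
t_q=21/4 is in segment 3 (τ=1/4); S_3(τ)=-1007/1856

y_0=-1 y_1=3 y_2=1 y_3=0 y_4=-3
S(21/4) = -1007/1856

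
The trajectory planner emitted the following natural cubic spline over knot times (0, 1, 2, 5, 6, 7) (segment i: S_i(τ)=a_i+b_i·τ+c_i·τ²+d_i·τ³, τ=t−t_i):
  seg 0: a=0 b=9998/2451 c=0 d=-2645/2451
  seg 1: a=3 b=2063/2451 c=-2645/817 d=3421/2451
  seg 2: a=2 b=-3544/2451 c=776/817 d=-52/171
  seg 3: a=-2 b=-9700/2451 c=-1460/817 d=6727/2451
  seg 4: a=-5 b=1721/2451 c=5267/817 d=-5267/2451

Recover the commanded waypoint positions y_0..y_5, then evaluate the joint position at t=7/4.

y_0 = S_0(0) = a_0 = 0
y_1 = S_1(0) = a_1 = 3
y_2 = S_2(0) = a_2 = 2
y_3 = S_3(0) = a_3 = -2
y_4 = S_4(0) = a_4 = -5
y_5 = S_4(1) = 0
t_q=7/4 is in segment 1 (τ=3/4); S_1(τ)=125441/52288

y_0=0 y_1=3 y_2=2 y_3=-2 y_4=-5 y_5=0
S(7/4) = 125441/52288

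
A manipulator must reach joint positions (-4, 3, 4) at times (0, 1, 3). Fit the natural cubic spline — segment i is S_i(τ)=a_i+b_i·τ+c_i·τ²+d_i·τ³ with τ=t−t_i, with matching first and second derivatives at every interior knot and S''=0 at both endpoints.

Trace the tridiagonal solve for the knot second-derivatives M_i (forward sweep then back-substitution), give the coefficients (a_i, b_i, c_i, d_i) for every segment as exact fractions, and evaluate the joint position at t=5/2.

  seg 0: a=-4 b=97/12 c=0 d=-13/12
  seg 1: a=3 b=29/6 c=-13/4 d=13/24
S(5/2) = 305/64

Δ: Δ0=7, Δ1=1/2
row 1: diag=6, rhs=-39; c'=1/3, d'=-13/2
back: M1=-13/2
M: M0=0, M1=-13/2, M2=0
seg 0: a=-4, c=M0/2=0, d=(M1−M0)/(6·1)=-13/12, b=Δ0−h0·(2M0+M1)/6=97/12
seg 1: a=3, c=M1/2=-13/4, d=(M2−M1)/(6·2)=13/24, b=Δ1−h1·(2M1+M2)/6=29/6
t_q=5/2 → seg 1, τ=3/2; S=3+29/6·τ+-13/4·τ²+13/24·τ³=305/64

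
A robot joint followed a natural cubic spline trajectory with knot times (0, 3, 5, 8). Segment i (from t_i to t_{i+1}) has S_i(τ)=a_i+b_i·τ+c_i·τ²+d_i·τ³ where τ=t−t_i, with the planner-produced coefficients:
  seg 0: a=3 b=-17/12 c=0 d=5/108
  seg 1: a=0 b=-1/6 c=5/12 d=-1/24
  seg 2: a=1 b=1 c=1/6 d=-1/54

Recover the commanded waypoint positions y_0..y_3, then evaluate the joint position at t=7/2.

y_0=3 y_1=0 y_2=1 y_3=5
S(7/2) = 1/64

y_0 = S_0(0) = a_0 = 3
y_1 = S_1(0) = a_1 = 0
y_2 = S_2(0) = a_2 = 1
y_3 = S_2(3) = 5
t_q=7/2 is in segment 1 (τ=1/2); S_1(τ)=1/64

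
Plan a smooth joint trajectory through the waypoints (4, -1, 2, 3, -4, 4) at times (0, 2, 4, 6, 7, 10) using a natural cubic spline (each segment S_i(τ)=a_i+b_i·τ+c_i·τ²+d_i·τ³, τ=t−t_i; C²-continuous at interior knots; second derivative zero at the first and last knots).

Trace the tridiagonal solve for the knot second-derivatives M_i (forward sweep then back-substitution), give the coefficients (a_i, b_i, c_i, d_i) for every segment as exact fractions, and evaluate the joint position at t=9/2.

Δ: Δ0=-5/2, Δ1=3/2, Δ2=1/2, Δ3=-7, Δ4=8/3
row 1: diag=8, rhs=24; c'=1/4, d'=3
row 2: denom=8−2·1/4=15/2; d'=(-6−2·3)/(15/2)=-8/5
row 3: denom=6−2·4/15=82/15; d'=(-45−2·-8/5)/(82/15)=-627/82
row 4: denom=8−1·15/82=641/82; d'=(58−1·-627/82)/(641/82)=5383/641
back: M4=5383/641
back: M3=-627/82−15/82·5383/641=-5886/641
back: M2=-8/5−4/15·-5886/641=544/641
back: M1=3−1/4·544/641=1787/641
M: M0=0, M1=1787/641, M2=544/641, M3=-5886/641, M4=5383/641, M5=0
seg 0: a=4, c=M0/2=0, d=(M1−M0)/(6·2)=1787/7692, b=Δ0−h0·(2M0+M1)/6=-13189/3846
seg 1: a=-1, c=M1/2=1787/1282, d=(M2−M1)/(6·2)=-1243/7692, b=Δ1−h1·(2M1+M2)/6=-2467/3846
seg 2: a=2, c=M2/2=272/641, d=(M3−M2)/(6·2)=-3215/3846, b=Δ2−h2·(2M2+M3)/6=11519/3846
seg 3: a=3, c=M3/2=-2943/641, d=(M4−M3)/(6·1)=11269/3846, b=Δ3−h3·(2M3+M4)/6=-20533/3846
seg 4: a=-4, c=M4/2=5383/1282, d=(M5−M4)/(6·3)=-5383/11538, b=Δ4−h4·(2M4+M5)/6=-11021/1923
t_q=9/2 → seg 2, τ=1/2; S=2+11519/3846·τ+272/641·τ²+-3215/3846·τ³=35887/10256

  seg 0: a=4 b=-13189/3846 c=0 d=1787/7692
  seg 1: a=-1 b=-2467/3846 c=1787/1282 d=-1243/7692
  seg 2: a=2 b=11519/3846 c=272/641 d=-3215/3846
  seg 3: a=3 b=-20533/3846 c=-2943/641 d=11269/3846
  seg 4: a=-4 b=-11021/1923 c=5383/1282 d=-5383/11538
S(9/2) = 35887/10256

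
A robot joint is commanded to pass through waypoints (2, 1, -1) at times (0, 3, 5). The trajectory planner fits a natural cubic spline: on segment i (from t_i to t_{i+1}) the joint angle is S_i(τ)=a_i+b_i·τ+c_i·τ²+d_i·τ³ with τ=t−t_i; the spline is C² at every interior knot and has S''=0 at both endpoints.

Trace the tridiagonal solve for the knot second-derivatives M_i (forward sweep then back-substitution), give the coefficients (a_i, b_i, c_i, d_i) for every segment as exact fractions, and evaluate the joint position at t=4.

  seg 0: a=2 b=-2/15 c=0 d=-1/45
  seg 1: a=1 b=-11/15 c=-1/5 d=1/30
S(4) = 1/10

Δ: Δ0=-1/3, Δ1=-1
row 1: diag=10, rhs=-4; c'=1/5, d'=-2/5
back: M1=-2/5
M: M0=0, M1=-2/5, M2=0
seg 0: a=2, c=M0/2=0, d=(M1−M0)/(6·3)=-1/45, b=Δ0−h0·(2M0+M1)/6=-2/15
seg 1: a=1, c=M1/2=-1/5, d=(M2−M1)/(6·2)=1/30, b=Δ1−h1·(2M1+M2)/6=-11/15
t_q=4 → seg 1, τ=1; S=1+-11/15·τ+-1/5·τ²+1/30·τ³=1/10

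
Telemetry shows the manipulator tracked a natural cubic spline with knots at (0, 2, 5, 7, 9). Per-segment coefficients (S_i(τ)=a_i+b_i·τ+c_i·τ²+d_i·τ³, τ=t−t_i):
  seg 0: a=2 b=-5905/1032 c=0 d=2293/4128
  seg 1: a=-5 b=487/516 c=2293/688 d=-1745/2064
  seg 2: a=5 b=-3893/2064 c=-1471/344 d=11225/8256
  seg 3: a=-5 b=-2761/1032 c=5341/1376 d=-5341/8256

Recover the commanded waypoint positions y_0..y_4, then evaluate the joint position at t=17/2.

y_0 = S_0(0) = a_0 = 2
y_1 = S_1(0) = a_1 = -5
y_2 = S_2(0) = a_2 = 5
y_3 = S_3(0) = a_3 = -5
y_4 = S_3(2) = 0
t_q=17/2 is in segment 3 (τ=3/2); S_3(τ)=-54225/22016

y_0=2 y_1=-5 y_2=5 y_3=-5 y_4=0
S(17/2) = -54225/22016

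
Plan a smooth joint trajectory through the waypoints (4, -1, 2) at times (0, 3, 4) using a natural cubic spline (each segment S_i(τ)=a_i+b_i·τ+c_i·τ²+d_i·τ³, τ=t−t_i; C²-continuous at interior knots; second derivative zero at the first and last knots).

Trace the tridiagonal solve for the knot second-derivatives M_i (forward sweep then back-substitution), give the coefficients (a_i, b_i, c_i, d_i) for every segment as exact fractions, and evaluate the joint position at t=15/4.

Δ: Δ0=-5/3, Δ1=3
row 1: diag=8, rhs=28; c'=1/8, d'=7/2
back: M1=7/2
M: M0=0, M1=7/2, M2=0
seg 0: a=4, c=M0/2=0, d=(M1−M0)/(6·3)=7/36, b=Δ0−h0·(2M0+M1)/6=-41/12
seg 1: a=-1, c=M1/2=7/4, d=(M2−M1)/(6·1)=-7/12, b=Δ1−h1·(2M1+M2)/6=11/6
t_q=15/4 → seg 1, τ=3/4; S=-1+11/6·τ+7/4·τ²+-7/12·τ³=285/256

  seg 0: a=4 b=-41/12 c=0 d=7/36
  seg 1: a=-1 b=11/6 c=7/4 d=-7/12
S(15/4) = 285/256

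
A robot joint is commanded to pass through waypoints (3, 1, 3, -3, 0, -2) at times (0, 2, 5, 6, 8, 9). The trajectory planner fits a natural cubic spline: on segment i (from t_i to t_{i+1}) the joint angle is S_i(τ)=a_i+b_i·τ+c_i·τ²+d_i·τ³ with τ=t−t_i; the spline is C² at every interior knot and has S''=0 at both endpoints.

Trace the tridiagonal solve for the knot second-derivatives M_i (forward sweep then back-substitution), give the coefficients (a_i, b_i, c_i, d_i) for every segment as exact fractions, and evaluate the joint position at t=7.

Δ: Δ0=-1, Δ1=2/3, Δ2=-6, Δ3=3/2, Δ4=-2
row 1: diag=10, rhs=10; c'=3/10, d'=1
row 2: denom=8−3·3/10=71/10; d'=(-40−3·1)/(71/10)=-430/71
row 3: denom=6−1·10/71=416/71; d'=(45−1·-430/71)/(416/71)=3625/416
row 4: denom=6−2·71/208=553/104; d'=(-21−2·3625/416)/(553/104)=-7993/1106
back: M4=-7993/1106
back: M3=3625/416−71/208·-7993/1106=6183/553
back: M2=-430/71−10/71·6183/553=-4220/553
back: M1=1−3/10·-4220/553=1819/553
M: M0=0, M1=1819/553, M2=-4220/553, M3=6183/553, M4=-7993/1106, M5=0
seg 0: a=3, c=M0/2=0, d=(M1−M0)/(6·2)=1819/6636, b=Δ0−h0·(2M0+M1)/6=-3478/1659
seg 1: a=1, c=M1/2=1819/1106, d=(M2−M1)/(6·3)=-671/1106, b=Δ1−h1·(2M1+M2)/6=1979/1659
seg 2: a=3, c=M2/2=-2110/553, d=(M3−M2)/(6·1)=10403/3318, b=Δ2−h2·(2M2+M3)/6=-17651/3318
seg 3: a=-3, c=M3/2=6183/1106, d=(M4−M3)/(6·2)=-20359/13272, b=Δ3−h3·(2M3+M4)/6=-5881/1659
seg 4: a=0, c=M4/2=-7993/2212, d=(M5−M4)/(6·1)=7993/6636, b=Δ4−h4·(2M4+M5)/6=1357/3318
t_q=7 → seg 3, τ=1; S=-3+-5881/1659·τ+6183/1106·τ²+-20359/13272·τ³=-11009/4424

  seg 0: a=3 b=-3478/1659 c=0 d=1819/6636
  seg 1: a=1 b=1979/1659 c=1819/1106 d=-671/1106
  seg 2: a=3 b=-17651/3318 c=-2110/553 d=10403/3318
  seg 3: a=-3 b=-5881/1659 c=6183/1106 d=-20359/13272
  seg 4: a=0 b=1357/3318 c=-7993/2212 d=7993/6636
S(7) = -11009/4424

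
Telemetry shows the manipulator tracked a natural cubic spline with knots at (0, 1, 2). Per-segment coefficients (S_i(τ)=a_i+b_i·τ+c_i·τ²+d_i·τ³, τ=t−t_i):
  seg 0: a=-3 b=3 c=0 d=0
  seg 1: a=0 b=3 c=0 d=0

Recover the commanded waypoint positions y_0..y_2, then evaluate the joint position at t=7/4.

y_0=-3 y_1=0 y_2=3
S(7/4) = 9/4

y_0 = S_0(0) = a_0 = -3
y_1 = S_1(0) = a_1 = 0
y_2 = S_1(1) = 3
t_q=7/4 is in segment 1 (τ=3/4); S_1(τ)=9/4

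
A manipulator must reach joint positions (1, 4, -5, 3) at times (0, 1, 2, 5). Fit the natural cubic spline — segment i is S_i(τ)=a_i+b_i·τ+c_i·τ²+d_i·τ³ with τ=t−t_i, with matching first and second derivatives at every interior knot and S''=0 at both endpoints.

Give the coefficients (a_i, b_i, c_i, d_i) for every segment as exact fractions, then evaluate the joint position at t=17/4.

  seg 0: a=1 b=602/93 c=0 d=-323/93
  seg 1: a=4 b=-367/93 c=-323/31 d=499/93
  seg 2: a=-5 b=-808/93 c=176/31 d=-176/279
S(17/4) = -371/124

Δ: Δ0=3, Δ1=-9, Δ2=8/3
row 1: diag=4, rhs=-72; c'=1/4, d'=-18
row 2: denom=8−1·1/4=31/4; d'=(70−1·-18)/(31/4)=352/31
back: M2=352/31
back: M1=-18−1/4·352/31=-646/31
M: M0=0, M1=-646/31, M2=352/31, M3=0
seg 0: a=1, c=M0/2=0, d=(M1−M0)/(6·1)=-323/93, b=Δ0−h0·(2M0+M1)/6=602/93
seg 1: a=4, c=M1/2=-323/31, d=(M2−M1)/(6·1)=499/93, b=Δ1−h1·(2M1+M2)/6=-367/93
seg 2: a=-5, c=M2/2=176/31, d=(M3−M2)/(6·3)=-176/279, b=Δ2−h2·(2M2+M3)/6=-808/93
t_q=17/4 → seg 2, τ=9/4; S=-5+-808/93·τ+176/31·τ²+-176/279·τ³=-371/124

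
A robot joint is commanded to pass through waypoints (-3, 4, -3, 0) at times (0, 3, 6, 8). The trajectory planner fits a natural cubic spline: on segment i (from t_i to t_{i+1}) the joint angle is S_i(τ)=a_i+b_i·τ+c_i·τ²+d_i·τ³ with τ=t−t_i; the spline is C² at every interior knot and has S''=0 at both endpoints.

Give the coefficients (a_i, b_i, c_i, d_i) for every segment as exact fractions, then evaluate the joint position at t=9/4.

Δ: Δ0=7/3, Δ1=-7/3, Δ2=3/2
row 1: diag=12, rhs=-28; c'=1/4, d'=-7/3
row 2: denom=10−3·1/4=37/4; d'=(23−3·-7/3)/(37/4)=120/37
back: M2=120/37
back: M1=-7/3−1/4·120/37=-349/111
M: M0=0, M1=-349/111, M2=120/37, M3=0
seg 0: a=-3, c=M0/2=0, d=(M1−M0)/(6·3)=-349/1998, b=Δ0−h0·(2M0+M1)/6=289/74
seg 1: a=4, c=M1/2=-349/222, d=(M2−M1)/(6·3)=709/1998, b=Δ1−h1·(2M1+M2)/6=-30/37
seg 2: a=-3, c=M2/2=60/37, d=(M3−M2)/(6·2)=-10/37, b=Δ2−h2·(2M2+M3)/6=-49/74
t_q=9/4 → seg 0, τ=9/4; S=-3+289/74·τ+0·τ²+-349/1998·τ³=17985/4736

  seg 0: a=-3 b=289/74 c=0 d=-349/1998
  seg 1: a=4 b=-30/37 c=-349/222 d=709/1998
  seg 2: a=-3 b=-49/74 c=60/37 d=-10/37
S(9/4) = 17985/4736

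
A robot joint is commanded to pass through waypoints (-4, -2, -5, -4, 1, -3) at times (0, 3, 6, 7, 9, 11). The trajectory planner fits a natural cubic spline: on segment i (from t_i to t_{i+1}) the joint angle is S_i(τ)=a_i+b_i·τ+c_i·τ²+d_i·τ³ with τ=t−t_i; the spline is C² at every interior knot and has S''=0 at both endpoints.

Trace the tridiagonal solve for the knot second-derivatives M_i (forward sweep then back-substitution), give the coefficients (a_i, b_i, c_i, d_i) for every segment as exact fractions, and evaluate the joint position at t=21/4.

Δ: Δ0=2/3, Δ1=-1, Δ2=1, Δ3=5/2, Δ4=-2
row 1: diag=12, rhs=-10; c'=1/4, d'=-5/6
row 2: denom=8−3·1/4=29/4; d'=(12−3·-5/6)/(29/4)=2
row 3: denom=6−1·4/29=170/29; d'=(9−1·2)/(170/29)=203/170
row 4: denom=8−2·29/85=622/85; d'=(-27−2·203/170)/(622/85)=-1249/311
back: M4=-1249/311
back: M3=203/170−29/85·-1249/311=1595/622
back: M2=2−4/29·1595/622=512/311
back: M1=-5/6−1/4·512/311=-2323/1866
M: M0=0, M1=-2323/1866, M2=512/311, M3=1595/622, M4=-1249/311, M5=0
seg 0: a=-4, c=M0/2=0, d=(M1−M0)/(6·3)=-2323/33588, b=Δ0−h0·(2M0+M1)/6=4811/3732
seg 1: a=-2, c=M1/2=-2323/3732, d=(M2−M1)/(6·3)=5395/33588, b=Δ1−h1·(2M1+M2)/6=-1079/1866
seg 2: a=-5, c=M2/2=256/311, d=(M3−M2)/(6·1)=571/3732, b=Δ2−h2·(2M2+M3)/6=89/3732
seg 3: a=-4, c=M3/2=1595/1244, d=(M4−M3)/(6·2)=-4093/7464, b=Δ3−h3·(2M3+M4)/6=3973/1866
seg 4: a=1, c=M4/2=-1249/622, d=(M5−M4)/(6·2)=1249/3732, b=Δ4−h4·(2M4+M5)/6=632/933
t_q=21/4 → seg 1, τ=9/4; S=-2+-1079/1866·τ+-2323/3732·τ²+5395/33588·τ³=-368035/79616

  seg 0: a=-4 b=4811/3732 c=0 d=-2323/33588
  seg 1: a=-2 b=-1079/1866 c=-2323/3732 d=5395/33588
  seg 2: a=-5 b=89/3732 c=256/311 d=571/3732
  seg 3: a=-4 b=3973/1866 c=1595/1244 d=-4093/7464
  seg 4: a=1 b=632/933 c=-1249/622 d=1249/3732
S(21/4) = -368035/79616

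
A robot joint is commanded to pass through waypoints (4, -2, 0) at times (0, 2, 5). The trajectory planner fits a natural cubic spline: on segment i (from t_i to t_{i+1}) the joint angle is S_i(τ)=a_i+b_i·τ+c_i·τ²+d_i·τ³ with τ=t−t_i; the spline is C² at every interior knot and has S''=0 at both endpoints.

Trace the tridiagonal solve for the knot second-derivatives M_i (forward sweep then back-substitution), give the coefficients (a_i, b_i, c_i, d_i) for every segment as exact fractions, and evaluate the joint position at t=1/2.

Δ: Δ0=-3, Δ1=2/3
row 1: diag=10, rhs=22; c'=3/10, d'=11/5
back: M1=11/5
M: M0=0, M1=11/5, M2=0
seg 0: a=4, c=M0/2=0, d=(M1−M0)/(6·2)=11/60, b=Δ0−h0·(2M0+M1)/6=-56/15
seg 1: a=-2, c=M1/2=11/10, d=(M2−M1)/(6·3)=-11/90, b=Δ1−h1·(2M1+M2)/6=-23/15
t_q=1/2 → seg 0, τ=1/2; S=4+-56/15·τ+0·τ²+11/60·τ³=69/32

  seg 0: a=4 b=-56/15 c=0 d=11/60
  seg 1: a=-2 b=-23/15 c=11/10 d=-11/90
S(1/2) = 69/32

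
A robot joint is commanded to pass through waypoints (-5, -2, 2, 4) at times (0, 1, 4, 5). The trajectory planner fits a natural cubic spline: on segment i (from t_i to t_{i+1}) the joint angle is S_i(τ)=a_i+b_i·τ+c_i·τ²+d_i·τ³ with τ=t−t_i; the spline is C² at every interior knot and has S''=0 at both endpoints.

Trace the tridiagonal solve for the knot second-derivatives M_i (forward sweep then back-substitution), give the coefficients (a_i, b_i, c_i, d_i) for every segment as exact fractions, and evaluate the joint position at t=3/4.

  seg 0: a=-5 b=541/165 c=0 d=-46/165
  seg 1: a=-2 b=403/165 c=-46/55 d=7/45
  seg 2: a=2 b=268/165 c=31/55 d=-31/165
S(3/4) = -4679/1760

Δ: Δ0=3, Δ1=4/3, Δ2=2
row 1: diag=8, rhs=-10; c'=3/8, d'=-5/4
row 2: denom=8−3·3/8=55/8; d'=(4−3·-5/4)/(55/8)=62/55
back: M2=62/55
back: M1=-5/4−3/8·62/55=-92/55
M: M0=0, M1=-92/55, M2=62/55, M3=0
seg 0: a=-5, c=M0/2=0, d=(M1−M0)/(6·1)=-46/165, b=Δ0−h0·(2M0+M1)/6=541/165
seg 1: a=-2, c=M1/2=-46/55, d=(M2−M1)/(6·3)=7/45, b=Δ1−h1·(2M1+M2)/6=403/165
seg 2: a=2, c=M2/2=31/55, d=(M3−M2)/(6·1)=-31/165, b=Δ2−h2·(2M2+M3)/6=268/165
t_q=3/4 → seg 0, τ=3/4; S=-5+541/165·τ+0·τ²+-46/165·τ³=-4679/1760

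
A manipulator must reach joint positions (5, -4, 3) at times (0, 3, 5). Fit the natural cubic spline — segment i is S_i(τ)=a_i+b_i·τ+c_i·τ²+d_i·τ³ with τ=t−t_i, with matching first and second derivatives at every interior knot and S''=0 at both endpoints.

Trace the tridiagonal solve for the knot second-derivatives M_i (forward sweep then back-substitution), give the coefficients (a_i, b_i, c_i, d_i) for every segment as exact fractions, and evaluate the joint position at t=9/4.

Δ: Δ0=-3, Δ1=7/2
row 1: diag=10, rhs=39; c'=1/5, d'=39/10
back: M1=39/10
M: M0=0, M1=39/10, M2=0
seg 0: a=5, c=M0/2=0, d=(M1−M0)/(6·3)=13/60, b=Δ0−h0·(2M0+M1)/6=-99/20
seg 1: a=-4, c=M1/2=39/20, d=(M2−M1)/(6·2)=-13/40, b=Δ1−h1·(2M1+M2)/6=9/10
t_q=9/4 → seg 0, τ=9/4; S=5+-99/20·τ+0·τ²+13/60·τ³=-4697/1280

  seg 0: a=5 b=-99/20 c=0 d=13/60
  seg 1: a=-4 b=9/10 c=39/20 d=-13/40
S(9/4) = -4697/1280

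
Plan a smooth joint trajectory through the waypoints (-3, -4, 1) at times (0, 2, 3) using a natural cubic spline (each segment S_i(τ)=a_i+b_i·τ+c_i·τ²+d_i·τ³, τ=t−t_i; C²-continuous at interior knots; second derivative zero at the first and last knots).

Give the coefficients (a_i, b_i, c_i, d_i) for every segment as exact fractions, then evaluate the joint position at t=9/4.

  seg 0: a=-3 b=-7/3 c=0 d=11/24
  seg 1: a=-4 b=19/6 c=11/4 d=-11/12
S(9/4) = -781/256

Δ: Δ0=-1/2, Δ1=5
row 1: diag=6, rhs=33; c'=1/6, d'=11/2
back: M1=11/2
M: M0=0, M1=11/2, M2=0
seg 0: a=-3, c=M0/2=0, d=(M1−M0)/(6·2)=11/24, b=Δ0−h0·(2M0+M1)/6=-7/3
seg 1: a=-4, c=M1/2=11/4, d=(M2−M1)/(6·1)=-11/12, b=Δ1−h1·(2M1+M2)/6=19/6
t_q=9/4 → seg 1, τ=1/4; S=-4+19/6·τ+11/4·τ²+-11/12·τ³=-781/256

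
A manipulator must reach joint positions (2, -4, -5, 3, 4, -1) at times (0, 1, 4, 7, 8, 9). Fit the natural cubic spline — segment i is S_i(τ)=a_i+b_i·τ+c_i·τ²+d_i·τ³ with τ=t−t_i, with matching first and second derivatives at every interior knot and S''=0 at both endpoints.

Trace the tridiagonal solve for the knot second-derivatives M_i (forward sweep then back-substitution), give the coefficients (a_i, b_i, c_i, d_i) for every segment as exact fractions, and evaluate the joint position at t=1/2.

Δ: Δ0=-6, Δ1=-1/3, Δ2=8/3, Δ3=1, Δ4=-5
row 1: diag=8, rhs=34; c'=3/8, d'=17/4
row 2: denom=12−3·3/8=87/8; d'=(18−3·17/4)/(87/8)=14/29
row 3: denom=8−3·8/29=208/29; d'=(-10−3·14/29)/(208/29)=-83/52
row 4: denom=4−1·29/208=803/208; d'=(-36−1·-83/52)/(803/208)=-7156/803
back: M4=-7156/803
back: M3=-83/52−29/208·-7156/803=-284/803
back: M2=14/29−8/29·-284/803=466/803
back: M1=17/4−3/8·466/803=3238/803
M: M0=0, M1=3238/803, M2=466/803, M3=-284/803, M4=-7156/803, M5=0
seg 0: a=2, c=M0/2=0, d=(M1−M0)/(6·1)=1619/2409, b=Δ0−h0·(2M0+M1)/6=-16073/2409
seg 1: a=-4, c=M1/2=1619/803, d=(M2−M1)/(6·3)=-14/73, b=Δ1−h1·(2M1+M2)/6=-11216/2409
seg 2: a=-5, c=M2/2=233/803, d=(M3−M2)/(6·3)=-125/2409, b=Δ2−h2·(2M2+M3)/6=5452/2409
seg 3: a=3, c=M3/2=-142/803, d=(M4−M3)/(6·1)=-3436/2409, b=Δ3−h3·(2M3+M4)/6=6271/2409
seg 4: a=4, c=M4/2=-3578/803, d=(M5−M4)/(6·1)=3578/2409, b=Δ4−h4·(2M4+M5)/6=-4889/2409
t_q=1/2 → seg 0, τ=1/2; S=2+-16073/2409·τ+0·τ²+1619/2409·τ³=-8043/6424

  seg 0: a=2 b=-16073/2409 c=0 d=1619/2409
  seg 1: a=-4 b=-11216/2409 c=1619/803 d=-14/73
  seg 2: a=-5 b=5452/2409 c=233/803 d=-125/2409
  seg 3: a=3 b=6271/2409 c=-142/803 d=-3436/2409
  seg 4: a=4 b=-4889/2409 c=-3578/803 d=3578/2409
S(1/2) = -8043/6424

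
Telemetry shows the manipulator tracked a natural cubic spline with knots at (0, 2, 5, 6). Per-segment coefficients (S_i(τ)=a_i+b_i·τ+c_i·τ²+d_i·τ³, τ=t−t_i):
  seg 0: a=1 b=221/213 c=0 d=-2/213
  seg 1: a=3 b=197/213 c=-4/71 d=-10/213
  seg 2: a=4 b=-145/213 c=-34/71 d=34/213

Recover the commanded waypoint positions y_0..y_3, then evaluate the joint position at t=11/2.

y_0=1 y_1=3 y_2=4 y_3=3
S(11/2) = 1011/284

y_0 = S_0(0) = a_0 = 1
y_1 = S_1(0) = a_1 = 3
y_2 = S_2(0) = a_2 = 4
y_3 = S_2(1) = 3
t_q=11/2 is in segment 2 (τ=1/2); S_2(τ)=1011/284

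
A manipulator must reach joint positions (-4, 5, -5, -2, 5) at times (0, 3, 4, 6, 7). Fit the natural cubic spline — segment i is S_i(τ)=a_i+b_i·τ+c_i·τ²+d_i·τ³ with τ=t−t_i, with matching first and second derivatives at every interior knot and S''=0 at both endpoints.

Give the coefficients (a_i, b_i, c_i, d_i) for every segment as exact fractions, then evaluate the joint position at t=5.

Δ: Δ0=3, Δ1=-10, Δ2=3/2, Δ3=7
row 1: diag=8, rhs=-78; c'=1/8, d'=-39/4
row 2: denom=6−1·1/8=47/8; d'=(69−1·-39/4)/(47/8)=630/47
row 3: denom=6−2·16/47=250/47; d'=(33−2·630/47)/(250/47)=291/250
back: M3=291/250
back: M2=630/47−16/47·291/250=1626/125
back: M1=-39/4−1/8·1626/125=-1422/125
M: M0=0, M1=-1422/125, M2=1626/125, M3=291/250, M4=0
seg 0: a=-4, c=M0/2=0, d=(M1−M0)/(6·3)=-79/125, b=Δ0−h0·(2M0+M1)/6=1086/125
seg 1: a=5, c=M1/2=-711/125, d=(M2−M1)/(6·1)=508/125, b=Δ1−h1·(2M1+M2)/6=-1047/125
seg 2: a=-5, c=M2/2=813/125, d=(M3−M2)/(6·2)=-987/1000, b=Δ2−h2·(2M2+M3)/6=-189/25
seg 3: a=-2, c=M3/2=291/500, d=(M4−M3)/(6·1)=-97/500, b=Δ3−h3·(2M3+M4)/6=1653/250
t_q=5 → seg 2, τ=1; S=-5+-189/25·τ+813/125·τ²+-987/1000·τ³=-7043/1000

  seg 0: a=-4 b=1086/125 c=0 d=-79/125
  seg 1: a=5 b=-1047/125 c=-711/125 d=508/125
  seg 2: a=-5 b=-189/25 c=813/125 d=-987/1000
  seg 3: a=-2 b=1653/250 c=291/500 d=-97/500
S(5) = -7043/1000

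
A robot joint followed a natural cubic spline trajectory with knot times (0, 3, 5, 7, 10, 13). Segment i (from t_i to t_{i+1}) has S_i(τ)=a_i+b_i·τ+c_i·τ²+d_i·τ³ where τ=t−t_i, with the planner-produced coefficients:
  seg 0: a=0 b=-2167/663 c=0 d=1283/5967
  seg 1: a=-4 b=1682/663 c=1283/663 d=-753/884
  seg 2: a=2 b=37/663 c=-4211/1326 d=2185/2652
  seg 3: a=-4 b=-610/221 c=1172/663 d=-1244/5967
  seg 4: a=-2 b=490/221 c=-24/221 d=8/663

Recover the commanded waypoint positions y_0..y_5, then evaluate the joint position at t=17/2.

y_0 = S_0(0) = a_0 = 0
y_1 = S_1(0) = a_1 = -4
y_2 = S_2(0) = a_2 = 2
y_3 = S_3(0) = a_3 = -4
y_4 = S_4(0) = a_4 = -2
y_5 = S_4(3) = 4
t_q=17/2 is in segment 3 (τ=3/2); S_3(τ)=-2151/442

y_0=0 y_1=-4 y_2=2 y_3=-4 y_4=-2 y_5=4
S(17/2) = -2151/442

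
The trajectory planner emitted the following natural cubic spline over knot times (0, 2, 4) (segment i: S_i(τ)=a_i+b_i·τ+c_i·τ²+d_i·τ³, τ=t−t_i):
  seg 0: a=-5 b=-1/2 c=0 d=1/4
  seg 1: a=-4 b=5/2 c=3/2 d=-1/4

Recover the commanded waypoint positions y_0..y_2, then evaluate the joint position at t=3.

y_0=-5 y_1=-4 y_2=5
S(3) = -1/4

y_0 = S_0(0) = a_0 = -5
y_1 = S_1(0) = a_1 = -4
y_2 = S_1(2) = 5
t_q=3 is in segment 1 (τ=1); S_1(τ)=-1/4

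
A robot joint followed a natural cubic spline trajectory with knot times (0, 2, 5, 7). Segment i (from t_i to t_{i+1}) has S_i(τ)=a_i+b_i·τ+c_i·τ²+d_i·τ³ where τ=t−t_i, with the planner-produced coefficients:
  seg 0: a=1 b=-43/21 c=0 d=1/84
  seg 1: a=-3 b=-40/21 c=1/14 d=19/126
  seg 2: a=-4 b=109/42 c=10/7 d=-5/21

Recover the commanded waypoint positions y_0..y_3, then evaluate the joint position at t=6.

y_0 = S_0(0) = a_0 = 1
y_1 = S_1(0) = a_1 = -3
y_2 = S_2(0) = a_2 = -4
y_3 = S_2(2) = 5
t_q=6 is in segment 2 (τ=1); S_2(τ)=-3/14

y_0=1 y_1=-3 y_2=-4 y_3=5
S(6) = -3/14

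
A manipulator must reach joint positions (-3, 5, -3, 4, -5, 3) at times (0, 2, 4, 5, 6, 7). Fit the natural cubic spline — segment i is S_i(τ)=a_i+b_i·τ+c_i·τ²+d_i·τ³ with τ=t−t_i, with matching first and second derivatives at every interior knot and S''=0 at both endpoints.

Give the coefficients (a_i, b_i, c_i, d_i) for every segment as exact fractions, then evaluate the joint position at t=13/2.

Δ: Δ0=4, Δ1=-4, Δ2=7, Δ3=-9, Δ4=8
row 1: diag=8, rhs=-48; c'=1/4, d'=-6
row 2: denom=6−2·1/4=11/2; d'=(66−2·-6)/(11/2)=156/11
row 3: denom=4−1·2/11=42/11; d'=(-96−1·156/11)/(42/11)=-202/7
row 4: denom=4−1·11/42=157/42; d'=(102−1·-202/7)/(157/42)=5496/157
back: M4=5496/157
back: M3=-202/7−11/42·5496/157=-5970/157
back: M2=156/11−2/11·-5970/157=3312/157
back: M1=-6−1/4·3312/157=-1770/157
M: M0=0, M1=-1770/157, M2=3312/157, M3=-5970/157, M4=5496/157, M5=0
seg 0: a=-3, c=M0/2=0, d=(M1−M0)/(6·2)=-295/314, b=Δ0−h0·(2M0+M1)/6=1218/157
seg 1: a=5, c=M1/2=-885/157, d=(M2−M1)/(6·2)=847/314, b=Δ1−h1·(2M1+M2)/6=-552/157
seg 2: a=-3, c=M2/2=1656/157, d=(M3−M2)/(6·1)=-1547/157, b=Δ2−h2·(2M2+M3)/6=990/157
seg 3: a=4, c=M3/2=-2985/157, d=(M4−M3)/(6·1)=1911/157, b=Δ3−h3·(2M3+M4)/6=-339/157
seg 4: a=-5, c=M4/2=2748/157, d=(M5−M4)/(6·1)=-916/157, b=Δ4−h4·(2M4+M5)/6=-576/157
t_q=13/2 → seg 4, τ=1/2; S=-5+-576/157·τ+2748/157·τ²+-916/157·τ³=-1001/314

  seg 0: a=-3 b=1218/157 c=0 d=-295/314
  seg 1: a=5 b=-552/157 c=-885/157 d=847/314
  seg 2: a=-3 b=990/157 c=1656/157 d=-1547/157
  seg 3: a=4 b=-339/157 c=-2985/157 d=1911/157
  seg 4: a=-5 b=-576/157 c=2748/157 d=-916/157
S(13/2) = -1001/314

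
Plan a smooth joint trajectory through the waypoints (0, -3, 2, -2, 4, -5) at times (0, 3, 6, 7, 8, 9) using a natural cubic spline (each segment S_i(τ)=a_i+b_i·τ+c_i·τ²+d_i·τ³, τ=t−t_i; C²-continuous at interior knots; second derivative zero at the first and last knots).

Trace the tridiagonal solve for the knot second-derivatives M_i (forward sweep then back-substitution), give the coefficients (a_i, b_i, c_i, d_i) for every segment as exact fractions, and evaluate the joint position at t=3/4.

Δ: Δ0=-1, Δ1=5/3, Δ2=-4, Δ3=6, Δ4=-9
row 1: diag=12, rhs=16; c'=1/4, d'=4/3
row 2: denom=8−3·1/4=29/4; d'=(-34−3·4/3)/(29/4)=-152/29
row 3: denom=4−1·4/29=112/29; d'=(60−1·-152/29)/(112/29)=473/28
row 4: denom=4−1·29/112=419/112; d'=(-90−1·473/28)/(419/112)=-11972/419
back: M4=-11972/419
back: M3=473/28−29/112·-11972/419=10178/419
back: M2=-152/29−4/29·10178/419=-3600/419
back: M1=4/3−1/4·-3600/419=4376/1257
M: M0=0, M1=4376/1257, M2=-3600/419, M3=10178/419, M4=-11972/419, M5=0
seg 0: a=0, c=M0/2=0, d=(M1−M0)/(6·3)=2188/11313, b=Δ0−h0·(2M0+M1)/6=-3445/1257
seg 1: a=-3, c=M1/2=2188/1257, d=(M2−M1)/(6·3)=-7588/11313, b=Δ1−h1·(2M1+M2)/6=3119/1257
seg 2: a=2, c=M2/2=-1800/419, d=(M3−M2)/(6·1)=6889/1257, b=Δ2−h2·(2M2+M3)/6=-6517/1257
seg 3: a=-2, c=M3/2=5089/419, d=(M4−M3)/(6·1)=-11075/1257, b=Δ3−h3·(2M3+M4)/6=3350/1257
seg 4: a=4, c=M4/2=-5986/419, d=(M5−M4)/(6·1)=5986/1257, b=Δ4−h4·(2M4+M5)/6=659/1257
t_q=3/4 → seg 0, τ=3/4; S=0+-3445/1257·τ+0·τ²+2188/11313·τ³=-13233/6704

  seg 0: a=0 b=-3445/1257 c=0 d=2188/11313
  seg 1: a=-3 b=3119/1257 c=2188/1257 d=-7588/11313
  seg 2: a=2 b=-6517/1257 c=-1800/419 d=6889/1257
  seg 3: a=-2 b=3350/1257 c=5089/419 d=-11075/1257
  seg 4: a=4 b=659/1257 c=-5986/419 d=5986/1257
S(3/4) = -13233/6704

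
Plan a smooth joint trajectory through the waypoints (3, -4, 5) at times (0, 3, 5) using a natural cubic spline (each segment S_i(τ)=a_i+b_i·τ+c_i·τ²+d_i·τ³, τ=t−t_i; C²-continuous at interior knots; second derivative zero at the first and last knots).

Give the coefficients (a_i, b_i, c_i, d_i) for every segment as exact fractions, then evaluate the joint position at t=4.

  seg 0: a=3 b=-263/60 c=0 d=41/180
  seg 1: a=-4 b=53/30 c=41/20 d=-41/120
S(4) = -21/40

Δ: Δ0=-7/3, Δ1=9/2
row 1: diag=10, rhs=41; c'=1/5, d'=41/10
back: M1=41/10
M: M0=0, M1=41/10, M2=0
seg 0: a=3, c=M0/2=0, d=(M1−M0)/(6·3)=41/180, b=Δ0−h0·(2M0+M1)/6=-263/60
seg 1: a=-4, c=M1/2=41/20, d=(M2−M1)/(6·2)=-41/120, b=Δ1−h1·(2M1+M2)/6=53/30
t_q=4 → seg 1, τ=1; S=-4+53/30·τ+41/20·τ²+-41/120·τ³=-21/40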